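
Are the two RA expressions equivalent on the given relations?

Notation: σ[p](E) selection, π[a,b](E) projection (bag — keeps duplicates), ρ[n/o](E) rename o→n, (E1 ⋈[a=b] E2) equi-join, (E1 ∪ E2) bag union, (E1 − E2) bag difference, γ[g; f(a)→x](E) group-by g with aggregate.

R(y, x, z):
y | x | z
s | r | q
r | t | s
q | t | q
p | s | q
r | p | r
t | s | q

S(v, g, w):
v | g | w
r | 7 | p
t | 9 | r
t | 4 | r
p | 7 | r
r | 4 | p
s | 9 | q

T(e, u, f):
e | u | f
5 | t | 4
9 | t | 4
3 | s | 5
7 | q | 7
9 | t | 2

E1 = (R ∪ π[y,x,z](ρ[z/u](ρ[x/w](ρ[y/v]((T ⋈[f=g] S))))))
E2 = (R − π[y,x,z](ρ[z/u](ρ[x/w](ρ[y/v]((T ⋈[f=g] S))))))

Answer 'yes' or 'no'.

E1 stepwise |·|:
  R → 6
  T → 5
  S → 6
  (T ⋈[f=g] S) → 6
  ρ[y/v]((T ⋈[f=g] S)) → 6
  ρ[x/w](ρ[y/v]((T ⋈[f=g] S))) → 6
  ρ[z/u](ρ[x/w](ρ[y/v]((T ⋈[f=g] S)))) → 6
  π[y,x,z](ρ[z/u](ρ[x/w](ρ[y/v]((T ⋈[f=g] S))))) → 6
  (R ∪ π[y,x,z](ρ[z/u](ρ[x/w](ρ[y/v]((T ⋈[f=g] S)))))) → 12
E2 stepwise |·|:
  R → 6
  T → 5
  S → 6
  (T ⋈[f=g] S) → 6
  ρ[y/v]((T ⋈[f=g] S)) → 6
  ρ[x/w](ρ[y/v]((T ⋈[f=g] S))) → 6
  ρ[z/u](ρ[x/w](ρ[y/v]((T ⋈[f=g] S)))) → 6
  π[y,x,z](ρ[z/u](ρ[x/w](ρ[y/v]((T ⋈[f=g] S))))) → 6
  (R − π[y,x,z](ρ[z/u](ρ[x/w](ρ[y/v]((T ⋈[f=g] S)))))) → 6

E1 result:
y | x | z
p | r | q
p | s | q
q | t | q
r | p | q
r | p | r
r | p | t
r | p | t
r | t | s
s | r | q
t | r | t
t | r | t
t | s | q
E2 result:
y | x | z
p | s | q
q | t | q
r | p | r
r | t | s
s | r | q
t | s | q
Witness: ('r', 'p', 'q') appears 1× in E1 but 0× in E2.

no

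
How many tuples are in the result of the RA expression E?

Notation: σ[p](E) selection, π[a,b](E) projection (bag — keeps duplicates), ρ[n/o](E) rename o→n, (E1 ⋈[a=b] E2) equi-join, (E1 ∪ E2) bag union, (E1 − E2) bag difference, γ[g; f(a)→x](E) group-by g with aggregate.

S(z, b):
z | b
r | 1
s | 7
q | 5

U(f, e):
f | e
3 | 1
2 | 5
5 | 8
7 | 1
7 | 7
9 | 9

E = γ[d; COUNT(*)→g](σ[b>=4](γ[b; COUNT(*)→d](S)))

Stepwise |·|:
  S → 3
  γ[b; COUNT(*)→d](S) → 3
  σ[b>=4](γ[b; COUNT(*)→d](S)) → 2
  γ[d; COUNT(*)→g](σ[b>=4](γ[b; COUNT(*)→d](S))) → 1

|E| = 1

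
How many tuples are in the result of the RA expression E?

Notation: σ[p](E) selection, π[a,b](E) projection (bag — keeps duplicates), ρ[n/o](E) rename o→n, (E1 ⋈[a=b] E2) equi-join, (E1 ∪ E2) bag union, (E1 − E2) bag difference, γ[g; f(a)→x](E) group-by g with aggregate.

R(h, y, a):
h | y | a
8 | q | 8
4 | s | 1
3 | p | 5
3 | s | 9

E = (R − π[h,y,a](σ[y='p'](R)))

Stepwise |·|:
  R → 4
  R → 4
  σ[y='p'](R) → 1
  π[h,y,a](σ[y='p'](R)) → 1
  (R − π[h,y,a](σ[y='p'](R))) → 3

|E| = 3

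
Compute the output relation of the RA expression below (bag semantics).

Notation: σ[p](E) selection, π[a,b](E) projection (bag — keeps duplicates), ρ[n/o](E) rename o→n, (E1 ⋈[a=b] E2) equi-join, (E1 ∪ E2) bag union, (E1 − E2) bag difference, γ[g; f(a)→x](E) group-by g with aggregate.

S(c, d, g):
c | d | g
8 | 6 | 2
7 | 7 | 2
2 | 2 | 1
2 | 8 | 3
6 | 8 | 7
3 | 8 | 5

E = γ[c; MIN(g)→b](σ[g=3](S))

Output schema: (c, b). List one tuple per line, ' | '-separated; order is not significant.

Per-node cardinality:
  S → 6
  σ[g=3](S) → 1
  γ[c; MIN(g)→b](σ[g=3](S)) → 1

== RESULT ==
c | b
2 | 3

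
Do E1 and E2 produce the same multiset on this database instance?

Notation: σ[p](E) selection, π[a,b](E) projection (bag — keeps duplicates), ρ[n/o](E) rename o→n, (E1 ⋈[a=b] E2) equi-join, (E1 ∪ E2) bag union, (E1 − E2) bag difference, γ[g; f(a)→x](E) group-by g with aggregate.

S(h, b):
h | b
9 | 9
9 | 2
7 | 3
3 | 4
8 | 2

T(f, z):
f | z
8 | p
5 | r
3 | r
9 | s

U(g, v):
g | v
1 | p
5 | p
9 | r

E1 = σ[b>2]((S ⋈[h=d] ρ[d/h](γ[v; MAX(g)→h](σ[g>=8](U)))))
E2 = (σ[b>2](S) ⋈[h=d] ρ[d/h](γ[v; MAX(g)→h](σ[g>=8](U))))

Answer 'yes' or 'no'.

E1 subexpression sizes:
  S → 5
  U → 3
  σ[g>=8](U) → 1
  γ[v; MAX(g)→h](σ[g>=8](U)) → 1
  ρ[d/h](γ[v; MAX(g)→h](σ[g>=8](U))) → 1
  (S ⋈[h=d] ρ[d/h](γ[v; MAX(g)→h](σ[g>=8](U)))) → 2
  σ[b>2]((S ⋈[h=d] ρ[d/h](γ[v; MAX(g)→h](σ[g>=8](U))))) → 1
E2 subexpression sizes:
  S → 5
  σ[b>2](S) → 3
  U → 3
  σ[g>=8](U) → 1
  γ[v; MAX(g)→h](σ[g>=8](U)) → 1
  ρ[d/h](γ[v; MAX(g)→h](σ[g>=8](U))) → 1
  (σ[b>2](S) ⋈[h=d] ρ[d/h](γ[v; MAX(g)→h](σ[g>=8](U)))) → 1

E1 and E2 produce the same multiset:
h | b | v | d
9 | 9 | r | 9

yes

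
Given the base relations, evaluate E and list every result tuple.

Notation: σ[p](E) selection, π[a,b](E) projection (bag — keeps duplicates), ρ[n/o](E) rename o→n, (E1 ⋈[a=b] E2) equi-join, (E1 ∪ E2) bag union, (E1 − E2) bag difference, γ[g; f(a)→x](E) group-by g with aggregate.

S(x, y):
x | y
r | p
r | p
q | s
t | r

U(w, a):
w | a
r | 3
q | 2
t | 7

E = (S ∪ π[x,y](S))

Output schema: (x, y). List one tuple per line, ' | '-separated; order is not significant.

Subexpression sizes:
  S → 4
  S → 4
  π[x,y](S) → 4
  (S ∪ π[x,y](S)) → 8

== RESULT ==
x | y
q | s
q | s
r | p
r | p
r | p
r | p
t | r
t | r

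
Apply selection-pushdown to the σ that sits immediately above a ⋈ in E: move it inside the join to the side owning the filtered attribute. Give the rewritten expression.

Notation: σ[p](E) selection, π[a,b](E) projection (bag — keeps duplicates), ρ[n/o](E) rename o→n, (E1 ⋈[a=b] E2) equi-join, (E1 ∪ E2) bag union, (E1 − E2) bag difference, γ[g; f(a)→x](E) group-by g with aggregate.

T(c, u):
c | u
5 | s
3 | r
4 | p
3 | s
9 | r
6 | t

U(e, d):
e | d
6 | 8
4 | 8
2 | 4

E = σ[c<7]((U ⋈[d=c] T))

σ filters on c, owned by the right side.
E' = (U ⋈[d=c] σ[c<7](T))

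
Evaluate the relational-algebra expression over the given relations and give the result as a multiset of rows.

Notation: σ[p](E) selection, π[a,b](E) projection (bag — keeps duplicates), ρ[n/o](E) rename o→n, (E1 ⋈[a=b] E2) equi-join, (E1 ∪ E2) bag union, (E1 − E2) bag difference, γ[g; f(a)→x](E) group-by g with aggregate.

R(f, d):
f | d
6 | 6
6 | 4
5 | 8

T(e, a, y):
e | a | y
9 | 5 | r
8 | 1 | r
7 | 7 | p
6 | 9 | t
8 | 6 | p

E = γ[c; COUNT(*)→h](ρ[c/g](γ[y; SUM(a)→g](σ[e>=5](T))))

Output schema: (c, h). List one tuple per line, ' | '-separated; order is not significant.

Stepwise |·|:
  T → 5
  σ[e>=5](T) → 5
  γ[y; SUM(a)→g](σ[e>=5](T)) → 3
  ρ[c/g](γ[y; SUM(a)→g](σ[e>=5](T))) → 3
  γ[c; COUNT(*)→h](ρ[c/g](γ[y; SUM(a)→g](σ[e>=5](T)))) → 3

== RESULT ==
c | h
6 | 1
9 | 1
13 | 1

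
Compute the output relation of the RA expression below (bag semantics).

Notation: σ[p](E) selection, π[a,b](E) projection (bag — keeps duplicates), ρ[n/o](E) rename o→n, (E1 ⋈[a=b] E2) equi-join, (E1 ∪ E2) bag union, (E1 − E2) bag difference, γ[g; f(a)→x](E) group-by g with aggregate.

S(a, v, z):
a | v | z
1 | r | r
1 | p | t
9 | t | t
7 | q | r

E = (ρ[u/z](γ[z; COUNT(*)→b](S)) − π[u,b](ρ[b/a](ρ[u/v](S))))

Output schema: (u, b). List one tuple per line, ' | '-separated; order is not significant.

Subexpression sizes:
  S → 4
  γ[z; COUNT(*)→b](S) → 2
  ρ[u/z](γ[z; COUNT(*)→b](S)) → 2
  S → 4
  ρ[u/v](S) → 4
  ρ[b/a](ρ[u/v](S)) → 4
  π[u,b](ρ[b/a](ρ[u/v](S))) → 4
  (ρ[u/z](γ[z; COUNT(*)→b](S)) − π[u,b](ρ[b/a](ρ[u/v](S)))) → 2

== RESULT ==
u | b
r | 2
t | 2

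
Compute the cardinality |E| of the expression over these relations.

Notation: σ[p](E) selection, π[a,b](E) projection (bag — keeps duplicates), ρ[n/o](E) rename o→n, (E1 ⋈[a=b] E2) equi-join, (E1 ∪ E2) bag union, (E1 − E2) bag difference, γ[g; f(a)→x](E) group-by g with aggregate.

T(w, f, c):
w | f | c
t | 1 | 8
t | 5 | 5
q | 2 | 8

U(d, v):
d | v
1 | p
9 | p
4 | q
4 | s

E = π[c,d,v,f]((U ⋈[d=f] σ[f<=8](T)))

Row counts bottom-up:
  U → 4
  T → 3
  σ[f<=8](T) → 3
  (U ⋈[d=f] σ[f<=8](T)) → 1
  π[c,d,v,f]((U ⋈[d=f] σ[f<=8](T))) → 1

|E| = 1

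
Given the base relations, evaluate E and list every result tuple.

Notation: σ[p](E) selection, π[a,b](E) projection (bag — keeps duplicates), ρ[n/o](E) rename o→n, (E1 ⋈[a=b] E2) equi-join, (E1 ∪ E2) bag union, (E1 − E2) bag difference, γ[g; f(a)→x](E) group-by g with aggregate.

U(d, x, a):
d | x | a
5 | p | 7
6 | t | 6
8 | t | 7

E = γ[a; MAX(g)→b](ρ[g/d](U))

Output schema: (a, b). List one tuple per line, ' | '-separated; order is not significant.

Stepwise |·|:
  U → 3
  ρ[g/d](U) → 3
  γ[a; MAX(g)→b](ρ[g/d](U)) → 2

== RESULT ==
a | b
6 | 6
7 | 8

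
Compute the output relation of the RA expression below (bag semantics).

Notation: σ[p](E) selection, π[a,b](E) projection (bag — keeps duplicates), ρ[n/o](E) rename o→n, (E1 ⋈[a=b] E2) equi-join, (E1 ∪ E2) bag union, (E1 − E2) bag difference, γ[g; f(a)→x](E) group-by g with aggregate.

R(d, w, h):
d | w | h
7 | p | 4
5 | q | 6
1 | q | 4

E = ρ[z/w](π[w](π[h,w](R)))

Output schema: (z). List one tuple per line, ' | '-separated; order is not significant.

Stepwise |·|:
  R → 3
  π[h,w](R) → 3
  π[w](π[h,w](R)) → 3
  ρ[z/w](π[w](π[h,w](R))) → 3

== RESULT ==
z
p
q
q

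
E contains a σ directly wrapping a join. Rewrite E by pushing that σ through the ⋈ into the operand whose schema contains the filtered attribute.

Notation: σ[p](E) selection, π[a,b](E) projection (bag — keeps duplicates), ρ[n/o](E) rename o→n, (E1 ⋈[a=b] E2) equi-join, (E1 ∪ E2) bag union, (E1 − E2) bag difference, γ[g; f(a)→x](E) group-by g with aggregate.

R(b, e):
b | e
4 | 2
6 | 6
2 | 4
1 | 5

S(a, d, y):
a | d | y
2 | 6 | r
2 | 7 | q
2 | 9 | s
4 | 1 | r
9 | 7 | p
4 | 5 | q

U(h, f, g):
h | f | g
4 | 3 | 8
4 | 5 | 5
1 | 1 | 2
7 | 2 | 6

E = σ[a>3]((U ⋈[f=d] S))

σ filters on a, owned by the right side.
E' = (U ⋈[f=d] σ[a>3](S))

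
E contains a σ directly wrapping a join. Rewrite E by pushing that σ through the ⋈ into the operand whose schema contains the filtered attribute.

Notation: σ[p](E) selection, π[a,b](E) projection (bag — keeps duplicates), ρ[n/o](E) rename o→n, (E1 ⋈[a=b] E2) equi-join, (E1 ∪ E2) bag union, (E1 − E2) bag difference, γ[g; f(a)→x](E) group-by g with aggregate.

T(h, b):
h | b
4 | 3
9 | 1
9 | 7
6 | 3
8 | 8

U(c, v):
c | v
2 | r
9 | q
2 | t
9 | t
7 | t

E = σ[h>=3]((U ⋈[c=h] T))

σ filters on h, owned by the right side.
E' = (U ⋈[c=h] σ[h>=3](T))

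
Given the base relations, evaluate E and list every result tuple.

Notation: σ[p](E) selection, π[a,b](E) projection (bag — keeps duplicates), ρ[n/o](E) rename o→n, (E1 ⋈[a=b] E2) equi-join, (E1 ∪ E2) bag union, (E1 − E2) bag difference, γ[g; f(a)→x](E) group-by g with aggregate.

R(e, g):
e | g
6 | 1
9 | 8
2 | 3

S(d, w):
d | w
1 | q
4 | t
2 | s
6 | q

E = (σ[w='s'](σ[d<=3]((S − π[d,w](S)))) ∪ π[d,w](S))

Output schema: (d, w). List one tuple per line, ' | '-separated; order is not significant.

Per-node cardinality:
  S → 4
  S → 4
  π[d,w](S) → 4
  (S − π[d,w](S)) → 0
  σ[d<=3]((S − π[d,w](S))) → 0
  σ[w='s'](σ[d<=3]((S − π[d,w](S)))) → 0
  S → 4
  π[d,w](S) → 4
  (σ[w='s'](σ[d<=3]((S − π[d,w](S)))) ∪ π[d,w](S)) → 4

== RESULT ==
d | w
1 | q
2 | s
4 | t
6 | q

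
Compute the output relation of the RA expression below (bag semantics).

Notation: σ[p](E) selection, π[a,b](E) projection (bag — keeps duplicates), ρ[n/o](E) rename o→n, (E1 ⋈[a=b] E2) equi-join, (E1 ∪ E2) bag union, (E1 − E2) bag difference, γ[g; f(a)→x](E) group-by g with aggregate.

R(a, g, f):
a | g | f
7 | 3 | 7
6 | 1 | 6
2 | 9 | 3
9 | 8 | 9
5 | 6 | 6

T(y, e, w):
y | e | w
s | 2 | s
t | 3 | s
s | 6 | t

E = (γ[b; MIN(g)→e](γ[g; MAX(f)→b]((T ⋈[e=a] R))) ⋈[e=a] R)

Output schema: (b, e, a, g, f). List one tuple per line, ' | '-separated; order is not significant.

Subexpression sizes:
  T → 3
  R → 5
  (T ⋈[e=a] R) → 2
  γ[g; MAX(f)→b]((T ⋈[e=a] R)) → 2
  γ[b; MIN(g)→e](γ[g; MAX(f)→b]((T ⋈[e=a] R))) → 2
  R → 5
  (γ[b; MIN(g)→e](γ[g; MAX(f)→b]((T ⋈[e=a] R))) ⋈[e=a] R) → 1

== RESULT ==
b | e | a | g | f
3 | 9 | 9 | 8 | 9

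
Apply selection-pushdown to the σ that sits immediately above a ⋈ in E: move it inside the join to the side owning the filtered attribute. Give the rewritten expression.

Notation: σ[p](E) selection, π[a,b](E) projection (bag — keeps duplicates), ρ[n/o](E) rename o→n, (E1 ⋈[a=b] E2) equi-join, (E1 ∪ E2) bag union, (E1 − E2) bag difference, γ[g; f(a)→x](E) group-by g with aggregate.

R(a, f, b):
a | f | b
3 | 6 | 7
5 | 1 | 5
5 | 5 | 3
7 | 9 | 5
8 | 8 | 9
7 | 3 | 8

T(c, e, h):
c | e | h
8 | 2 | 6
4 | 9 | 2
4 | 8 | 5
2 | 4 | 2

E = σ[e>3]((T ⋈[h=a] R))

σ filters on e, owned by the left side.
E' = (σ[e>3](T) ⋈[h=a] R)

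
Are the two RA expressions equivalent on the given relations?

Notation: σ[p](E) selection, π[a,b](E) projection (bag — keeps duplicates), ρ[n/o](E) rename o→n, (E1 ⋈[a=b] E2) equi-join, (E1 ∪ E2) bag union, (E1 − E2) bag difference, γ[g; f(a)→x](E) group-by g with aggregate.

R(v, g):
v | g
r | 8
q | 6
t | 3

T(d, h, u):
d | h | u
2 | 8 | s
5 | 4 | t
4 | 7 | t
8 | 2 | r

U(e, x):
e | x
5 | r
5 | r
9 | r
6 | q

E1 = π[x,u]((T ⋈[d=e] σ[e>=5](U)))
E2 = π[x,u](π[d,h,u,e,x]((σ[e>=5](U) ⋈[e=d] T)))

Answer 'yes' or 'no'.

E1 subexpression sizes:
  T → 4
  U → 4
  σ[e>=5](U) → 4
  (T ⋈[d=e] σ[e>=5](U)) → 2
  π[x,u]((T ⋈[d=e] σ[e>=5](U))) → 2
E2 subexpression sizes:
  U → 4
  σ[e>=5](U) → 4
  T → 4
  (σ[e>=5](U) ⋈[e=d] T) → 2
  π[d,h,u,e,x]((σ[e>=5](U) ⋈[e=d] T)) → 2
  π[x,u](π[d,h,u,e,x]((σ[e>=5](U) ⋈[e=d] T))) → 2

E1 and E2 produce the same multiset:
x | u
r | t
r | t

yes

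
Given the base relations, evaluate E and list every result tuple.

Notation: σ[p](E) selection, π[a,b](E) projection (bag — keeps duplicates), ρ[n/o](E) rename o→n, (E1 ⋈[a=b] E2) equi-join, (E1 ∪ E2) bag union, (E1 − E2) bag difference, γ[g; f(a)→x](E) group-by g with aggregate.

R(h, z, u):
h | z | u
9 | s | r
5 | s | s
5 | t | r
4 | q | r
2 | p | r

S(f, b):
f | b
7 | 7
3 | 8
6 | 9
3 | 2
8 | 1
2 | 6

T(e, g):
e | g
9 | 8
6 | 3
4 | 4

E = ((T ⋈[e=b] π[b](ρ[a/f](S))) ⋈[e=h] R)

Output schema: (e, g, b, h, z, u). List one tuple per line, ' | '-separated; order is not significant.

Stepwise |·|:
  T → 3
  S → 6
  ρ[a/f](S) → 6
  π[b](ρ[a/f](S)) → 6
  (T ⋈[e=b] π[b](ρ[a/f](S))) → 2
  R → 5
  ((T ⋈[e=b] π[b](ρ[a/f](S))) ⋈[e=h] R) → 1

== RESULT ==
e | g | b | h | z | u
9 | 8 | 9 | 9 | s | r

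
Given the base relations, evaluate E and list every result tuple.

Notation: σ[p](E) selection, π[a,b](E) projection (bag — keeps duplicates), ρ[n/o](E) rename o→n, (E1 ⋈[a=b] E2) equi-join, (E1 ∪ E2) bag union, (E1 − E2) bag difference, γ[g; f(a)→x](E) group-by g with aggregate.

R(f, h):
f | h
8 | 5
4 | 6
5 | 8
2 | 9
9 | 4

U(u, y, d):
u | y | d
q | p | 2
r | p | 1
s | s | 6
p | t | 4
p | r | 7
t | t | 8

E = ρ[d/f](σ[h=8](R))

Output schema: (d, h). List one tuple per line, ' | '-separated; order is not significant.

Row counts bottom-up:
  R → 5
  σ[h=8](R) → 1
  ρ[d/f](σ[h=8](R)) → 1

== RESULT ==
d | h
5 | 8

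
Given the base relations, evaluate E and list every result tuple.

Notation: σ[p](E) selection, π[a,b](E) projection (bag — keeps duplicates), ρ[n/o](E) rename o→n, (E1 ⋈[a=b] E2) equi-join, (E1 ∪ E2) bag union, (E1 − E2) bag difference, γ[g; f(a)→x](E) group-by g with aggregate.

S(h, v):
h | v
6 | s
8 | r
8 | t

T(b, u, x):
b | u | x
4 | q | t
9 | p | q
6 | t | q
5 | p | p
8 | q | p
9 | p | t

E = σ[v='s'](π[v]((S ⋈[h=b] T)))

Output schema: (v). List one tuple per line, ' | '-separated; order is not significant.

Per-node cardinality:
  S → 3
  T → 6
  (S ⋈[h=b] T) → 3
  π[v]((S ⋈[h=b] T)) → 3
  σ[v='s'](π[v]((S ⋈[h=b] T))) → 1

== RESULT ==
v
s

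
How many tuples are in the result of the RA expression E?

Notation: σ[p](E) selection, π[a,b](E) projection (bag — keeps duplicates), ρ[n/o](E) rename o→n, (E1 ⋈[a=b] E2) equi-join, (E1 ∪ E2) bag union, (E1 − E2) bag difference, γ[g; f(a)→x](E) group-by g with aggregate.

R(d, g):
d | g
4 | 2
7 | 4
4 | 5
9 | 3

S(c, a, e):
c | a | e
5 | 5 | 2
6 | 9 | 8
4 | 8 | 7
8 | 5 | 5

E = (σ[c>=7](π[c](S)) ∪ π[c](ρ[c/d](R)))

Stepwise |·|:
  S → 4
  π[c](S) → 4
  σ[c>=7](π[c](S)) → 1
  R → 4
  ρ[c/d](R) → 4
  π[c](ρ[c/d](R)) → 4
  (σ[c>=7](π[c](S)) ∪ π[c](ρ[c/d](R))) → 5

|E| = 5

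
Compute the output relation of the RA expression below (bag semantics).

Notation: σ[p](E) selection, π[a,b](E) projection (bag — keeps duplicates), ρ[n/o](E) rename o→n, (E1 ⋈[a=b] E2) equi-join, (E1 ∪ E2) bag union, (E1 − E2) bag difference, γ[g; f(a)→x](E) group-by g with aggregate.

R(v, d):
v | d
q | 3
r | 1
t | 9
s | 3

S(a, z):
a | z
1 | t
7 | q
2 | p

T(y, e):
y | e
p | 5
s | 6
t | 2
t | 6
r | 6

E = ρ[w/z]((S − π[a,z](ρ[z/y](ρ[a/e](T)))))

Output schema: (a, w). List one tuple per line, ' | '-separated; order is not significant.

Subexpression sizes:
  S → 3
  T → 5
  ρ[a/e](T) → 5
  ρ[z/y](ρ[a/e](T)) → 5
  π[a,z](ρ[z/y](ρ[a/e](T))) → 5
  (S − π[a,z](ρ[z/y](ρ[a/e](T)))) → 3
  ρ[w/z]((S − π[a,z](ρ[z/y](ρ[a/e](T))))) → 3

== RESULT ==
a | w
1 | t
2 | p
7 | q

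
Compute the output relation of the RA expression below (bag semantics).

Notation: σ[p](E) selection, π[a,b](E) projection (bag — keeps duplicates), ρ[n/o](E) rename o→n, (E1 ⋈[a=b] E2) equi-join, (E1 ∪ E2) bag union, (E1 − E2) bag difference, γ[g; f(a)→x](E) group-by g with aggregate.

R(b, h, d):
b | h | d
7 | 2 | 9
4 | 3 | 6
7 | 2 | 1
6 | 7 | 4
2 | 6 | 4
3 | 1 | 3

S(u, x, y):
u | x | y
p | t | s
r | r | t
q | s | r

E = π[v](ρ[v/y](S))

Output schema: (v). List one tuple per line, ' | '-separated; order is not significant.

Subexpression sizes:
  S → 3
  ρ[v/y](S) → 3
  π[v](ρ[v/y](S)) → 3

== RESULT ==
v
r
s
t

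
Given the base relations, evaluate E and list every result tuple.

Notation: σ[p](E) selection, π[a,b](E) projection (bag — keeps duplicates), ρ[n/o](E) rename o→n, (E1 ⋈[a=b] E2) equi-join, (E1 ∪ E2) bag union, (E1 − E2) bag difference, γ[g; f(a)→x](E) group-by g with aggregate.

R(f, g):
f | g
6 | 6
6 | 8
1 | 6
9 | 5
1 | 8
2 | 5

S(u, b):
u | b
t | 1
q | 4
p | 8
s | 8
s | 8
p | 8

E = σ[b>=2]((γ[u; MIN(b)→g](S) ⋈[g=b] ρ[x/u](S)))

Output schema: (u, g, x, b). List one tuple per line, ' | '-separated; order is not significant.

Per-node cardinality:
  S → 6
  γ[u; MIN(b)→g](S) → 4
  S → 6
  ρ[x/u](S) → 6
  (γ[u; MIN(b)→g](S) ⋈[g=b] ρ[x/u](S)) → 10
  σ[b>=2]((γ[u; MIN(b)→g](S) ⋈[g=b] ρ[x/u](S))) → 9

== RESULT ==
u | g | x | b
p | 8 | p | 8
p | 8 | p | 8
p | 8 | s | 8
p | 8 | s | 8
q | 4 | q | 4
s | 8 | p | 8
s | 8 | p | 8
s | 8 | s | 8
s | 8 | s | 8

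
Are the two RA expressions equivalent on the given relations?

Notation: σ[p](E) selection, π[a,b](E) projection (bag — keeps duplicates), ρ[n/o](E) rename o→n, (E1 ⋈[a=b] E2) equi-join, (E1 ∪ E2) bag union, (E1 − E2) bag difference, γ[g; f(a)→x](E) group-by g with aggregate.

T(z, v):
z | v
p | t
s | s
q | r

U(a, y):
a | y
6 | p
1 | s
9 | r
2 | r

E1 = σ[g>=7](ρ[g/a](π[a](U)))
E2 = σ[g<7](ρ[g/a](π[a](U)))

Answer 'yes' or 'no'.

E1 subexpression sizes:
  U → 4
  π[a](U) → 4
  ρ[g/a](π[a](U)) → 4
  σ[g>=7](ρ[g/a](π[a](U))) → 1
E2 subexpression sizes:
  U → 4
  π[a](U) → 4
  ρ[g/a](π[a](U)) → 4
  σ[g<7](ρ[g/a](π[a](U))) → 3

E1 result:
g
9
E2 result:
g
1
2
6
Witness: (6,) appears 0× in E1 but 1× in E2.

no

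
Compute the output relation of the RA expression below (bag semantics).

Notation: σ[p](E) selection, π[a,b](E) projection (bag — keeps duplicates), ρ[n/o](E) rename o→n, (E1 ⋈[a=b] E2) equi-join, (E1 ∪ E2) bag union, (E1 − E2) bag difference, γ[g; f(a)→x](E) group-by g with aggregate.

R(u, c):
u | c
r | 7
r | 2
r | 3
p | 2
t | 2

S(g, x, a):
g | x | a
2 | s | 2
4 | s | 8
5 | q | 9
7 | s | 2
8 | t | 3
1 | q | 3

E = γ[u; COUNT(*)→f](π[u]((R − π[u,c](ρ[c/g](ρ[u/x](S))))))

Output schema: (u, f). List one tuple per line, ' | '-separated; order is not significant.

Row counts bottom-up:
  R → 5
  S → 6
  ρ[u/x](S) → 6
  ρ[c/g](ρ[u/x](S)) → 6
  π[u,c](ρ[c/g](ρ[u/x](S))) → 6
  (R − π[u,c](ρ[c/g](ρ[u/x](S)))) → 5
  π[u]((R − π[u,c](ρ[c/g](ρ[u/x](S))))) → 5
  γ[u; COUNT(*)→f](π[u]((R − π[u,c](ρ[c/g](ρ[u/x](S)))))) → 3

== RESULT ==
u | f
p | 1
r | 3
t | 1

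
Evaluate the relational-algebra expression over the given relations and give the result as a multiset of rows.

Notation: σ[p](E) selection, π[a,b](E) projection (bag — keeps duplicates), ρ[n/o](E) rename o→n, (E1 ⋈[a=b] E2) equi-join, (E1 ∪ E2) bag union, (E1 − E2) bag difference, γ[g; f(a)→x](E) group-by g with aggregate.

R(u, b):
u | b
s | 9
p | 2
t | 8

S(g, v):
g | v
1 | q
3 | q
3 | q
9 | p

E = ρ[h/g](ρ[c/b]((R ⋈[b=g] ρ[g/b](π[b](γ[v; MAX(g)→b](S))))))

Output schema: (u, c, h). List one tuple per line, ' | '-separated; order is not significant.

Subexpression sizes:
  R → 3
  S → 4
  γ[v; MAX(g)→b](S) → 2
  π[b](γ[v; MAX(g)→b](S)) → 2
  ρ[g/b](π[b](γ[v; MAX(g)→b](S))) → 2
  (R ⋈[b=g] ρ[g/b](π[b](γ[v; MAX(g)→b](S)))) → 1
  ρ[c/b]((R ⋈[b=g] ρ[g/b](π[b](γ[v; MAX(g)→b](S))))) → 1
  ρ[h/g](ρ[c/b]((R ⋈[b=g] ρ[g/b](π[b](γ[v; MAX(g)→b](S)))))) → 1

== RESULT ==
u | c | h
s | 9 | 9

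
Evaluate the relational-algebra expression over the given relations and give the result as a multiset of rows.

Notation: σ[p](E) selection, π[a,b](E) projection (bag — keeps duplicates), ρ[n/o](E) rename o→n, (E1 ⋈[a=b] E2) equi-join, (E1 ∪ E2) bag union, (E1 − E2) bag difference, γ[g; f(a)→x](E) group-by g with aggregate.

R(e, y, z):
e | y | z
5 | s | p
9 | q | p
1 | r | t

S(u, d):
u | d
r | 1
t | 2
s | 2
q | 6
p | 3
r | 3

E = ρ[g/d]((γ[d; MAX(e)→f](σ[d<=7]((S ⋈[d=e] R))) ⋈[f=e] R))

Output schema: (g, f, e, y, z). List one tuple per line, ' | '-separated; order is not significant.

Per-node cardinality:
  S → 6
  R → 3
  (S ⋈[d=e] R) → 1
  σ[d<=7]((S ⋈[d=e] R)) → 1
  γ[d; MAX(e)→f](σ[d<=7]((S ⋈[d=e] R))) → 1
  R → 3
  (γ[d; MAX(e)→f](σ[d<=7]((S ⋈[d=e] R))) ⋈[f=e] R) → 1
  ρ[g/d]((γ[d; MAX(e)→f](σ[d<=7]((S ⋈[d=e] R))) ⋈[f=e] R)) → 1

== RESULT ==
g | f | e | y | z
1 | 1 | 1 | r | t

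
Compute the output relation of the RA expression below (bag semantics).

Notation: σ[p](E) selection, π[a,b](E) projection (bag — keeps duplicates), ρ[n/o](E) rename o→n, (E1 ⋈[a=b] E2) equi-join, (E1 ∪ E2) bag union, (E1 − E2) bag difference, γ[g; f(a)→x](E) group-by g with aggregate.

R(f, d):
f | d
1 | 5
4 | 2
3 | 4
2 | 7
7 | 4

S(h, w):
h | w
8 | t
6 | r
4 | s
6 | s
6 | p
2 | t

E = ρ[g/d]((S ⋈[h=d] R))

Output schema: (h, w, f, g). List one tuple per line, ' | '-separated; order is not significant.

Per-node cardinality:
  S → 6
  R → 5
  (S ⋈[h=d] R) → 3
  ρ[g/d]((S ⋈[h=d] R)) → 3

== RESULT ==
h | w | f | g
2 | t | 4 | 2
4 | s | 3 | 4
4 | s | 7 | 4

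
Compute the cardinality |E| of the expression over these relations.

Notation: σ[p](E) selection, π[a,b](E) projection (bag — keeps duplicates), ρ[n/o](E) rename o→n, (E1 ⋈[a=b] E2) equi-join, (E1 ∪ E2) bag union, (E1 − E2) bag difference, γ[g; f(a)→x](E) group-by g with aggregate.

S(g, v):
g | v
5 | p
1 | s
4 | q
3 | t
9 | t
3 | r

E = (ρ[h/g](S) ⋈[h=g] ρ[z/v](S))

Row counts bottom-up:
  S → 6
  ρ[h/g](S) → 6
  S → 6
  ρ[z/v](S) → 6
  (ρ[h/g](S) ⋈[h=g] ρ[z/v](S)) → 8

|E| = 8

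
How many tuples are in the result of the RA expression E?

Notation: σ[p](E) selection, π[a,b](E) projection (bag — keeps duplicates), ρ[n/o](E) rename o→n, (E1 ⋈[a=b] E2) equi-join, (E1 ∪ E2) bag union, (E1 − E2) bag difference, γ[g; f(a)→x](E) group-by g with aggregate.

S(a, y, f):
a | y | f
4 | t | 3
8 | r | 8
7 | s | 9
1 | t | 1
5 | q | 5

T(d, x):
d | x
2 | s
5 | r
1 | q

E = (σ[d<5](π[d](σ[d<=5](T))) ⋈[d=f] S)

Row counts bottom-up:
  T → 3
  σ[d<=5](T) → 3
  π[d](σ[d<=5](T)) → 3
  σ[d<5](π[d](σ[d<=5](T))) → 2
  S → 5
  (σ[d<5](π[d](σ[d<=5](T))) ⋈[d=f] S) → 1

|E| = 1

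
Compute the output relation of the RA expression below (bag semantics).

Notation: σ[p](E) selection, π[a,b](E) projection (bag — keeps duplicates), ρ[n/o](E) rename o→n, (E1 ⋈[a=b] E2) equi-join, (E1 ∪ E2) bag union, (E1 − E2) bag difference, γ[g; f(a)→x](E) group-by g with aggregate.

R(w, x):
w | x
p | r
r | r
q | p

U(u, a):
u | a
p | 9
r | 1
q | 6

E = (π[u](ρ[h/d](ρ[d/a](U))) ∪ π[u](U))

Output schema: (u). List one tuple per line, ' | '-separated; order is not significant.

Row counts bottom-up:
  U → 3
  ρ[d/a](U) → 3
  ρ[h/d](ρ[d/a](U)) → 3
  π[u](ρ[h/d](ρ[d/a](U))) → 3
  U → 3
  π[u](U) → 3
  (π[u](ρ[h/d](ρ[d/a](U))) ∪ π[u](U)) → 6

== RESULT ==
u
p
p
q
q
r
r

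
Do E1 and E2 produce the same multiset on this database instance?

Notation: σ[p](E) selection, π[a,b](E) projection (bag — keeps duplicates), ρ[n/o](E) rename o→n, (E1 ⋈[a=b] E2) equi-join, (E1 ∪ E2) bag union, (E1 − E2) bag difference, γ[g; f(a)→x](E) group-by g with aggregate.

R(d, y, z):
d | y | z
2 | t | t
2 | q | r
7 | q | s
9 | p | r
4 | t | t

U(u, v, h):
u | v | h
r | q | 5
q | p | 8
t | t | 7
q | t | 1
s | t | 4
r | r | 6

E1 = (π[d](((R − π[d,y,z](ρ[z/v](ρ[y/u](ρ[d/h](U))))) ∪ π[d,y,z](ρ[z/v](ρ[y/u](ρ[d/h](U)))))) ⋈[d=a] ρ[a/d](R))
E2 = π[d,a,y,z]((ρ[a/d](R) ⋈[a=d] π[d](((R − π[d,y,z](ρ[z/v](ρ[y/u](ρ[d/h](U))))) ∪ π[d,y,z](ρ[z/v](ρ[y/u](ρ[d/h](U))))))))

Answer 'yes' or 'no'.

E1 per-node cardinality:
  R → 5
  U → 6
  ρ[d/h](U) → 6
  ρ[y/u](ρ[d/h](U)) → 6
  ρ[z/v](ρ[y/u](ρ[d/h](U))) → 6
  π[d,y,z](ρ[z/v](ρ[y/u](ρ[d/h](U)))) → 6
  (R − π[d,y,z](ρ[z/v](ρ[y/u](ρ[d/h](U))))) → 5
  U → 6
  ρ[d/h](U) → 6
  ρ[y/u](ρ[d/h](U)) → 6
  ρ[z/v](ρ[y/u](ρ[d/h](U))) → 6
  π[d,y,z](ρ[z/v](ρ[y/u](ρ[d/h](U)))) → 6
  ((R − π[d,y,z](ρ[z/v](ρ[y/u](ρ[d/h](U))))) ∪ π[d,y,z](ρ[z/v](ρ[y/u](ρ[d/h](U))))) → 11
  π[d](((R − π[d,y,z](ρ[z/v](ρ[y/u](ρ[d/h](U))))) ∪ π[d,y,z](ρ[z/v](ρ[y/u](ρ[d/h](U)))))) → 11
  R → 5
  ρ[a/d](R) → 5
  (π[d](((R − π[d,y,z](ρ[z/v](ρ[y/u](ρ[d/h](U))))) ∪ π[d,y,z](ρ[z/v](ρ[y/u](ρ[d/h](U)))))) ⋈[d=a] ρ[a/d](R)) → 9
E2 per-node cardinality:
  R → 5
  ρ[a/d](R) → 5
  R → 5
  U → 6
  ρ[d/h](U) → 6
  ρ[y/u](ρ[d/h](U)) → 6
  ρ[z/v](ρ[y/u](ρ[d/h](U))) → 6
  π[d,y,z](ρ[z/v](ρ[y/u](ρ[d/h](U)))) → 6
  (R − π[d,y,z](ρ[z/v](ρ[y/u](ρ[d/h](U))))) → 5
  U → 6
  ρ[d/h](U) → 6
  ρ[y/u](ρ[d/h](U)) → 6
  ρ[z/v](ρ[y/u](ρ[d/h](U))) → 6
  π[d,y,z](ρ[z/v](ρ[y/u](ρ[d/h](U)))) → 6
  ((R − π[d,y,z](ρ[z/v](ρ[y/u](ρ[d/h](U))))) ∪ π[d,y,z](ρ[z/v](ρ[y/u](ρ[d/h](U))))) → 11
  π[d](((R − π[d,y,z](ρ[z/v](ρ[y/u](ρ[d/h](U))))) ∪ π[d,y,z](ρ[z/v](ρ[y/u](ρ[d/h](U)))))) → 11
  (ρ[a/d](R) ⋈[a=d] π[d](((R − π[d,y,z](ρ[z/v](ρ[y/u](ρ[d/h](U))))) ∪ π[d,y,z](ρ[z/v](ρ[y/u](ρ[d/h](U))))))) → 9
  π[d,a,y,z]((ρ[a/d](R) ⋈[a=d] π[d](((R − π[d,y,z](ρ[z/v](ρ[y/u](ρ[d/h](U))))) ∪ π[d,y,z](ρ[z/v](ρ[y/u](ρ[d/h](U)))))))) → 9

E1 and E2 produce the same multiset:
d | a | y | z
2 | 2 | q | r
2 | 2 | q | r
2 | 2 | t | t
2 | 2 | t | t
4 | 4 | t | t
4 | 4 | t | t
7 | 7 | q | s
7 | 7 | q | s
9 | 9 | p | r

yes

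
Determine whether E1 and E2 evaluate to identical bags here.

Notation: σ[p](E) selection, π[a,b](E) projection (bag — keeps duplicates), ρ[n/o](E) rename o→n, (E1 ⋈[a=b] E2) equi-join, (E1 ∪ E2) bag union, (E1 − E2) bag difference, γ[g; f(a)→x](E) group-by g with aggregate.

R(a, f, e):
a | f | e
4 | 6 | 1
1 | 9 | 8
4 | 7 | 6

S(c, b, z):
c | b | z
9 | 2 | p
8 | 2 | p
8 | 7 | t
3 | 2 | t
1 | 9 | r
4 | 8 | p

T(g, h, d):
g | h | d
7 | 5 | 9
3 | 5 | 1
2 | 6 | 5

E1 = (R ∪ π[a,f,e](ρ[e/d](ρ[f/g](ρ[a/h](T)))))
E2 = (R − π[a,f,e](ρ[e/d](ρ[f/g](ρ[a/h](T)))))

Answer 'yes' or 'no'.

E1 subexpression sizes:
  R → 3
  T → 3
  ρ[a/h](T) → 3
  ρ[f/g](ρ[a/h](T)) → 3
  ρ[e/d](ρ[f/g](ρ[a/h](T))) → 3
  π[a,f,e](ρ[e/d](ρ[f/g](ρ[a/h](T)))) → 3
  (R ∪ π[a,f,e](ρ[e/d](ρ[f/g](ρ[a/h](T))))) → 6
E2 subexpression sizes:
  R → 3
  T → 3
  ρ[a/h](T) → 3
  ρ[f/g](ρ[a/h](T)) → 3
  ρ[e/d](ρ[f/g](ρ[a/h](T))) → 3
  π[a,f,e](ρ[e/d](ρ[f/g](ρ[a/h](T)))) → 3
  (R − π[a,f,e](ρ[e/d](ρ[f/g](ρ[a/h](T))))) → 3

E1 result:
a | f | e
1 | 9 | 8
4 | 6 | 1
4 | 7 | 6
5 | 3 | 1
5 | 7 | 9
6 | 2 | 5
E2 result:
a | f | e
1 | 9 | 8
4 | 6 | 1
4 | 7 | 6
Witness: (5, 7, 9) appears 1× in E1 but 0× in E2.

no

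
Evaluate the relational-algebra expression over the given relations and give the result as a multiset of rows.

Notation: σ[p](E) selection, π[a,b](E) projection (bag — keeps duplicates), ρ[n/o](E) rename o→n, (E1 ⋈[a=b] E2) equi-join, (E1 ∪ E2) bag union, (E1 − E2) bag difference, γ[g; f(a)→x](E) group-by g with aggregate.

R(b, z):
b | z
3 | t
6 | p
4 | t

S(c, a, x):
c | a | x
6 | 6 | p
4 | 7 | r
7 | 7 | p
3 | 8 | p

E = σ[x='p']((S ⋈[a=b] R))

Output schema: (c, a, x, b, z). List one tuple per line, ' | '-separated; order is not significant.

Per-node cardinality:
  S → 4
  R → 3
  (S ⋈[a=b] R) → 1
  σ[x='p']((S ⋈[a=b] R)) → 1

== RESULT ==
c | a | x | b | z
6 | 6 | p | 6 | p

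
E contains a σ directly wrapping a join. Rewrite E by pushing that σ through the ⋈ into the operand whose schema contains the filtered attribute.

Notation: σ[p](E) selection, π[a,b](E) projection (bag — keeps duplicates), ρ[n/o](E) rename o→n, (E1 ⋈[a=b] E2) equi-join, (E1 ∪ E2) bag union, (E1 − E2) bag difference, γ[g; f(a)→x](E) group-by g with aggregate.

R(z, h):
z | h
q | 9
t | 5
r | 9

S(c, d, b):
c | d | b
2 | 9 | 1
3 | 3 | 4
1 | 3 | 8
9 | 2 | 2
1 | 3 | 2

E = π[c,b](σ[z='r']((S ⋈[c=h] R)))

σ filters on z, owned by the right side.
E' = π[c,b]((S ⋈[c=h] σ[z='r'](R)))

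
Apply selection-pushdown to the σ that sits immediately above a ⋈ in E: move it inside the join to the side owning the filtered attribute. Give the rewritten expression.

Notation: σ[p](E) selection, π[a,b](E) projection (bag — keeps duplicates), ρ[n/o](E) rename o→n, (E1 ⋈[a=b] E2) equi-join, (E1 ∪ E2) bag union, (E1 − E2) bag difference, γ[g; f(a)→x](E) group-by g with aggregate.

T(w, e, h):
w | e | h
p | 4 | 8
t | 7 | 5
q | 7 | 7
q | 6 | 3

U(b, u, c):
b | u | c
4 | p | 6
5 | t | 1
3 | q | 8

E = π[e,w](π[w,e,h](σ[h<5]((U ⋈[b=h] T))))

σ filters on h, owned by the right side.
E' = π[e,w](π[w,e,h]((U ⋈[b=h] σ[h<5](T))))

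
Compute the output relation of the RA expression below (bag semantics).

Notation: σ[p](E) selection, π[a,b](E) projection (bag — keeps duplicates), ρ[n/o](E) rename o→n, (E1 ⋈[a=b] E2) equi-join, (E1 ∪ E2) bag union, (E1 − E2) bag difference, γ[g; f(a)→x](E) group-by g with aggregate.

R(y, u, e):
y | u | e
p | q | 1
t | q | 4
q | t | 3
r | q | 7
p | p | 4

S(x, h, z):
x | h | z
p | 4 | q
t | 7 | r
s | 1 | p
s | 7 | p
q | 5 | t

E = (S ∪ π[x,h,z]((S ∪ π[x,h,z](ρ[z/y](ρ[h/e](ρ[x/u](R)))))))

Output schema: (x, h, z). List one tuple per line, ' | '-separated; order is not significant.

Subexpression sizes:
  S → 5
  S → 5
  R → 5
  ρ[x/u](R) → 5
  ρ[h/e](ρ[x/u](R)) → 5
  ρ[z/y](ρ[h/e](ρ[x/u](R))) → 5
  π[x,h,z](ρ[z/y](ρ[h/e](ρ[x/u](R)))) → 5
  (S ∪ π[x,h,z](ρ[z/y](ρ[h/e](ρ[x/u](R))))) → 10
  π[x,h,z]((S ∪ π[x,h,z](ρ[z/y](ρ[h/e](ρ[x/u](R)))))) → 10
  (S ∪ π[x,h,z]((S ∪ π[x,h,z](ρ[z/y](ρ[h/e](ρ[x/u](R))))))) → 15

== RESULT ==
x | h | z
p | 4 | p
p | 4 | q
p | 4 | q
q | 1 | p
q | 4 | t
q | 5 | t
q | 5 | t
q | 7 | r
s | 1 | p
s | 1 | p
s | 7 | p
s | 7 | p
t | 3 | q
t | 7 | r
t | 7 | r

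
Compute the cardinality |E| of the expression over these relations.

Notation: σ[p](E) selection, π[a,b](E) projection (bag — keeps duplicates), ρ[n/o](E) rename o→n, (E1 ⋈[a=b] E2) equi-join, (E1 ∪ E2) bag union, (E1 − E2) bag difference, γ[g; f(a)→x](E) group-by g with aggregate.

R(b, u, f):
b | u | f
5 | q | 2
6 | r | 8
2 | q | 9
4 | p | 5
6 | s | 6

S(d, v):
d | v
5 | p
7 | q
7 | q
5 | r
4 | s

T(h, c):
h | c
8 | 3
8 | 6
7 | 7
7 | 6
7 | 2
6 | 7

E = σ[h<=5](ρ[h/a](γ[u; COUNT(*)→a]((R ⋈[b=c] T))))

Row counts bottom-up:
  R → 5
  T → 6
  (R ⋈[b=c] T) → 5
  γ[u; COUNT(*)→a]((R ⋈[b=c] T)) → 3
  ρ[h/a](γ[u; COUNT(*)→a]((R ⋈[b=c] T))) → 3
  σ[h<=5](ρ[h/a](γ[u; COUNT(*)→a]((R ⋈[b=c] T)))) → 3

|E| = 3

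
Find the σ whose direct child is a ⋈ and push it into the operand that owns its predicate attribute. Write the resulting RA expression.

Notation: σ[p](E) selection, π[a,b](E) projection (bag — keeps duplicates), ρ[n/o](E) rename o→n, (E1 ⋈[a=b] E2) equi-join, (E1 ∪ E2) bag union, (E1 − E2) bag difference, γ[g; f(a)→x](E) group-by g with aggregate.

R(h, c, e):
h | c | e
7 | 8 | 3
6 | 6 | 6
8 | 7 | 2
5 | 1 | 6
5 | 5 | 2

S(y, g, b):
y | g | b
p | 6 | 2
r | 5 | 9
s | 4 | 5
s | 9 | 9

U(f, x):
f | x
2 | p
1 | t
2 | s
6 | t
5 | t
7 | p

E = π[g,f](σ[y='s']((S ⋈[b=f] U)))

σ filters on y, owned by the left side.
E' = π[g,f]((σ[y='s'](S) ⋈[b=f] U))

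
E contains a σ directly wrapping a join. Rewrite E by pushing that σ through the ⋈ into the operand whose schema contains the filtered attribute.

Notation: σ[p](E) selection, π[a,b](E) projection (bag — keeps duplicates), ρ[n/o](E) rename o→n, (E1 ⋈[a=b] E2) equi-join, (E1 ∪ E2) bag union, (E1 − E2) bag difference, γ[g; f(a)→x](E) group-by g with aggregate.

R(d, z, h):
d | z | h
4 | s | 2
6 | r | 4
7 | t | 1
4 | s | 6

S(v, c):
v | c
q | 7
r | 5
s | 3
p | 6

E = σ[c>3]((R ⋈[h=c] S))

σ filters on c, owned by the right side.
E' = (R ⋈[h=c] σ[c>3](S))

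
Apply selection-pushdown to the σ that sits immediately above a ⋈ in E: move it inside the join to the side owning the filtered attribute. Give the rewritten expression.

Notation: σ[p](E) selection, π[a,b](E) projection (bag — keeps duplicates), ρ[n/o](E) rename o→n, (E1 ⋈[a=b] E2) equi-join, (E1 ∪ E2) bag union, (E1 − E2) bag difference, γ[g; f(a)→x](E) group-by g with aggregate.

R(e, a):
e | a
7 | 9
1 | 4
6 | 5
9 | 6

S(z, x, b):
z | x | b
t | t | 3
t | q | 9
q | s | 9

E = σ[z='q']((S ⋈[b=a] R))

σ filters on z, owned by the left side.
E' = (σ[z='q'](S) ⋈[b=a] R)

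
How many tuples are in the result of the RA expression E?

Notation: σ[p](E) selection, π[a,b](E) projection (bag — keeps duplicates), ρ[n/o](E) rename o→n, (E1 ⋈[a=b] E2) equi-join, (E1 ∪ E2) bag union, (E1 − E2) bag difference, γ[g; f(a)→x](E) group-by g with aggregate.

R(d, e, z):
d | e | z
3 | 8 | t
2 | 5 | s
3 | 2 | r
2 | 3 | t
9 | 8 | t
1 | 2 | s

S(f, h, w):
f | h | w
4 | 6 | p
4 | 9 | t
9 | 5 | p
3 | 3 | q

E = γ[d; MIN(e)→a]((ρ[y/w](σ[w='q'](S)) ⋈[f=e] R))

Row counts bottom-up:
  S → 4
  σ[w='q'](S) → 1
  ρ[y/w](σ[w='q'](S)) → 1
  R → 6
  (ρ[y/w](σ[w='q'](S)) ⋈[f=e] R) → 1
  γ[d; MIN(e)→a]((ρ[y/w](σ[w='q'](S)) ⋈[f=e] R)) → 1

|E| = 1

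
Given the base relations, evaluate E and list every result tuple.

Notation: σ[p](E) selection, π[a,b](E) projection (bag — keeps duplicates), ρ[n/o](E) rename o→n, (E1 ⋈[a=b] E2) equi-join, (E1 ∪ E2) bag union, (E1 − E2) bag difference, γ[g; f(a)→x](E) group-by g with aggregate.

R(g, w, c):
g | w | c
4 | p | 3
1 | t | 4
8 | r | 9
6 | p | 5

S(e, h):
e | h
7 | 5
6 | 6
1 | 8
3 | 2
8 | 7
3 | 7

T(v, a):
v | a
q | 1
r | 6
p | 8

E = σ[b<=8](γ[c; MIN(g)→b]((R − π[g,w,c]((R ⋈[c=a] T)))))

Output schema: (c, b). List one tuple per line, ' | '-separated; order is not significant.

Per-node cardinality:
  R → 4
  R → 4
  T → 3
  (R ⋈[c=a] T) → 0
  π[g,w,c]((R ⋈[c=a] T)) → 0
  (R − π[g,w,c]((R ⋈[c=a] T))) → 4
  γ[c; MIN(g)→b]((R − π[g,w,c]((R ⋈[c=a] T)))) → 4
  σ[b<=8](γ[c; MIN(g)→b]((R − π[g,w,c]((R ⋈[c=a] T))))) → 4

== RESULT ==
c | b
3 | 4
4 | 1
5 | 6
9 | 8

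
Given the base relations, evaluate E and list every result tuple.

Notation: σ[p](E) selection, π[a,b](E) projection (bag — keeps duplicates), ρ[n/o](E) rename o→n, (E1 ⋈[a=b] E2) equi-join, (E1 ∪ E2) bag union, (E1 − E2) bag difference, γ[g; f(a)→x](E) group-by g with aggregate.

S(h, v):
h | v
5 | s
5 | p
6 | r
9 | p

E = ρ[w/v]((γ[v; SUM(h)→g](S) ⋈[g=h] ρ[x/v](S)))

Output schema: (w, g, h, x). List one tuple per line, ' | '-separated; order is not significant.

Per-node cardinality:
  S → 4
  γ[v; SUM(h)→g](S) → 3
  S → 4
  ρ[x/v](S) → 4
  (γ[v; SUM(h)→g](S) ⋈[g=h] ρ[x/v](S)) → 3
  ρ[w/v]((γ[v; SUM(h)→g](S) ⋈[g=h] ρ[x/v](S))) → 3

== RESULT ==
w | g | h | x
r | 6 | 6 | r
s | 5 | 5 | p
s | 5 | 5 | s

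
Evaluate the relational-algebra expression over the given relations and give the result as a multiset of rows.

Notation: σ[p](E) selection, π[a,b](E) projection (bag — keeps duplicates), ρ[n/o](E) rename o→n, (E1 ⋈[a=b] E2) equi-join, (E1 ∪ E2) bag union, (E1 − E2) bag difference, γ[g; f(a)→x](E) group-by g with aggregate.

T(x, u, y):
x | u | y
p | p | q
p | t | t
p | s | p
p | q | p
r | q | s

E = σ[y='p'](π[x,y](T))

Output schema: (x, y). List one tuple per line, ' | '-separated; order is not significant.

Subexpression sizes:
  T → 5
  π[x,y](T) → 5
  σ[y='p'](π[x,y](T)) → 2

== RESULT ==
x | y
p | p
p | p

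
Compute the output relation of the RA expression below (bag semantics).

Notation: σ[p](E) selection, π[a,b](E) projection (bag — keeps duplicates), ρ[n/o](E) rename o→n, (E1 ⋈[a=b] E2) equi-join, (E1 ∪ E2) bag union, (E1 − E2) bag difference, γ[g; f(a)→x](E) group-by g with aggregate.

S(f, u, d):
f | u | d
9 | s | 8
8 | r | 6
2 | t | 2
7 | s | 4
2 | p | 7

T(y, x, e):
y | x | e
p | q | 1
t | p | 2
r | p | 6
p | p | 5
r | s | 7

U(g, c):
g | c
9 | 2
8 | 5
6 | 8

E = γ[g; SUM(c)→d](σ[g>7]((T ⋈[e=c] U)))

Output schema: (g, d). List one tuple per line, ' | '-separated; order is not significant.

Row counts bottom-up:
  T → 5
  U → 3
  (T ⋈[e=c] U) → 2
  σ[g>7]((T ⋈[e=c] U)) → 2
  γ[g; SUM(c)→d](σ[g>7]((T ⋈[e=c] U))) → 2

== RESULT ==
g | d
8 | 5
9 | 2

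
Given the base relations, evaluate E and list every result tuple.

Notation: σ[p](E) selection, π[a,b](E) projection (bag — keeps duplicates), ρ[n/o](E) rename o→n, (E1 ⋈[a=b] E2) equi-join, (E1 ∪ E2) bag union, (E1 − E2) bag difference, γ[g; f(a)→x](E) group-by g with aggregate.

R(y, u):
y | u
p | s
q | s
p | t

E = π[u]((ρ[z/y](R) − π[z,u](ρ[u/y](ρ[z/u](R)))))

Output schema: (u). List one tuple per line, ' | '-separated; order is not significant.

Stepwise |·|:
  R → 3
  ρ[z/y](R) → 3
  R → 3
  ρ[z/u](R) → 3
  ρ[u/y](ρ[z/u](R)) → 3
  π[z,u](ρ[u/y](ρ[z/u](R))) → 3
  (ρ[z/y](R) − π[z,u](ρ[u/y](ρ[z/u](R)))) → 3
  π[u]((ρ[z/y](R) − π[z,u](ρ[u/y](ρ[z/u](R))))) → 3

== RESULT ==
u
s
s
t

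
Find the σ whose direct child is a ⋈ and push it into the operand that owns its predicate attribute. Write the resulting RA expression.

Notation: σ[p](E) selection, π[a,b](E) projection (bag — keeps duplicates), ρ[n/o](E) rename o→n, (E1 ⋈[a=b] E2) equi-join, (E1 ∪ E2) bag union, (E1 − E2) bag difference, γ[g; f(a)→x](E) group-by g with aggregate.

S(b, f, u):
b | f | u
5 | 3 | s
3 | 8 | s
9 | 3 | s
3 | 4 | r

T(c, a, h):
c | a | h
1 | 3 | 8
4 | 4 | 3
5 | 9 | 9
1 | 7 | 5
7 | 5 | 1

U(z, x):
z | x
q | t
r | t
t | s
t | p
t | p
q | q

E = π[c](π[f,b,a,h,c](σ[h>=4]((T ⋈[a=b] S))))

σ filters on h, owned by the left side.
E' = π[c](π[f,b,a,h,c]((σ[h>=4](T) ⋈[a=b] S)))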